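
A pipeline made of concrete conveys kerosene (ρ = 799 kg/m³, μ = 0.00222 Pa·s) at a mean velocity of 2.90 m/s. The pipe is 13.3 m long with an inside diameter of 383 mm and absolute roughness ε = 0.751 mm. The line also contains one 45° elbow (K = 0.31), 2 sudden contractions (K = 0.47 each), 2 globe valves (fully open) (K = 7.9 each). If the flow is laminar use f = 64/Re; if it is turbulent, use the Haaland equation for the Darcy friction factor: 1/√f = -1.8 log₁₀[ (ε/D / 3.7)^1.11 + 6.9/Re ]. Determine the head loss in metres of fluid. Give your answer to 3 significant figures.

Reynolds number Re = ρVD/μ = 799 · 2.9 · 0.383 / 0.00222 = 3.998e+05.
Re > 4000 → turbulent. Relative roughness ε/D = 0.000751/0.383 = 0.00196. Haaland: 1/√f = -1.8 log₁₀[(0.00196/3.7)^1.11 + 6.9/3.998e+05] = -1.8 log₁₀[0.000231 + 1.73e-05] = 6.489, so f = 0.02375.
Total minor-loss coefficient ΣK = 1·0.31 + 2·0.47 + 2·7.9 = 17.1.
ΔP = [f·L/D + ΣK]·(ρV²/2) = [0.02375·13.3/0.383 + 17.1]·(799·2.9²/2) = [0.8248 + 17.1]·3360 = 6.006e+04 Pa.
Head loss h_f = ΔP/(ρg) = 6.006e+04/(799·9.81) = 7.66 m.

h_f ≈ 7.66 m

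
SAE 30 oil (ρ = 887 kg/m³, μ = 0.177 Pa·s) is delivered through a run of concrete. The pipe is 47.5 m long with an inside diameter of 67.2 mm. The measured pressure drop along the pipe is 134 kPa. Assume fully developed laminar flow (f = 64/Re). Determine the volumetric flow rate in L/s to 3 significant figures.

Q ≈ 7.98 L/s

For laminar flow, f = 64/Re with Re = ρVD/μ, so Darcy-Weisbach reduces to ΔP = 32μLV/D². Solving for V: V = ΔP·D²/(32μL) = 1.34e+05·(0.0672)²/(32·0.177·47.5) = 2.249 m/s.
Check: Re = ρVD/μ = 887·2.249·0.0672/0.177 = 757.4 < 2300, so the laminar assumption holds.
Q = V·A = 2.249·(π/4·0.0672²) = 0.007977 m³/s = 7.98 L/s.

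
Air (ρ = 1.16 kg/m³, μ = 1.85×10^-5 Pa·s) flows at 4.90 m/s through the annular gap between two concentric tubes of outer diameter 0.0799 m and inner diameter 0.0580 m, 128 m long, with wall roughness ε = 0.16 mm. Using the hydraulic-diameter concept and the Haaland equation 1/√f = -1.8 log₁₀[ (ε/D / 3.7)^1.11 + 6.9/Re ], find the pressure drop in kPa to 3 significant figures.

Hydraulic diameter D_h = 4A/P = D_o - D_i = 0.0799 - 0.058 = 0.0219 m.
Re = ρVD_h/μ = 1.16·4.9·0.0219/1.85e-05 = 6729.
ε/D_h = 0.00016/0.0219 = 0.00731; Haaland gives 1/√f = -1.8 log₁₀[0.000995+0.00103] = 4.85, so f = 0.04251.
ΔP = f(L/D_h)(ρV²/2) = 0.04251·128/0.0219·13.93 = 3460 Pa.
ΔP = 3.46 kPa.

ΔP ≈ 3.46 kPa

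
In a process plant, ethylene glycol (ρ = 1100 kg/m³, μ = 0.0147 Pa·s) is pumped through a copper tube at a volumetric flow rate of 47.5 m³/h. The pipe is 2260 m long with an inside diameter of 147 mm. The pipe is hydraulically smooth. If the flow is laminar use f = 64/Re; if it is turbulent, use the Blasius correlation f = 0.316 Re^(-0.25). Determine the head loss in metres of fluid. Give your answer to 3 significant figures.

Q = 47.5 m³/h = 47.5/3600 = 0.01319 m³/s.
Cross-sectional area A = πD²/4 = π(0.147)²/4 = 0.01697 m²; mean velocity V = Q/A = 0.01319/0.01697 = 0.7774 m/s.
Reynolds number Re = ρVD/μ = 1100 · 0.7774 · 0.147 / 0.0147 = 8552.
Re > 4000 → turbulent. Smooth-pipe (Blasius): f = 0.316 Re^(-0.25) = 0.316/(8552)^0.25 = 0.03286.
Darcy-Weisbach: ΔP = f(L/D)(ρV²/2) = 0.03286·(2260/0.147)·(1100·0.7774²/2) = 0.03286·1.537e+04·332.4 = 1.679e+05 Pa.
Head loss h_f = ΔP/(ρg) = 1.679e+05/(1100·9.81) = 15.6 m.

h_f ≈ 15.6 m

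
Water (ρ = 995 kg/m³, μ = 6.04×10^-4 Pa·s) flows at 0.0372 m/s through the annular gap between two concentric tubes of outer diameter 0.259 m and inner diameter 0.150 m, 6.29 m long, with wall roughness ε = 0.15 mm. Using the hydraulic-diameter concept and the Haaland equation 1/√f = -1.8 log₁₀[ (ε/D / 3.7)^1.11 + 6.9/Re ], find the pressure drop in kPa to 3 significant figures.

ΔP ≈ 0.00143 kPa

Hydraulic diameter D_h = 4A/P = D_o - D_i = 0.259 - 0.15 = 0.109 m.
Re = ρVD_h/μ = 995·0.0372·0.109/0.000604 = 6680.
ε/D_h = 0.00015/0.109 = 0.00138; Haaland gives 1/√f = -1.8 log₁₀[0.000156+0.00103] = 5.265, so f = 0.03608.
ΔP = f(L/D_h)(ρV²/2) = 0.03608·6.29/0.109·0.6885 = 1.433 Pa.
ΔP = 0.00143 kPa.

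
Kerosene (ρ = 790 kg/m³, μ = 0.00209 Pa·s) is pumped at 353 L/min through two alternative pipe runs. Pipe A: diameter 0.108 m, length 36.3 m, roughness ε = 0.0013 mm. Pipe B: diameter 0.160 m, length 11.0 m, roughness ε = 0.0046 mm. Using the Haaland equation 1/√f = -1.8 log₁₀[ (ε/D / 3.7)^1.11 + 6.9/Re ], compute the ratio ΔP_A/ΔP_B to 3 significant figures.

Pipe A: V = Q/A = 0.005883/0.009161 = 0.6422 m/s; Re = 2.622e+04; ε/D = 1.2e-05; Haaland → f = 0.0241; ΔP_A = f(L/D)(ρV²/2) = 1320 Pa.
Pipe B: V = Q/A = 0.005883/0.02011 = 0.2926 m/s; Re = 1.77e+04; ε/D = 2.88e-05; Haaland → f = 0.02659; ΔP_B = f(L/D)(ρV²/2) = 61.84 Pa.
ΔP_A/ΔP_B = 1320/61.84 = 21.3.

ΔP_A/ΔP_B ≈ 21.3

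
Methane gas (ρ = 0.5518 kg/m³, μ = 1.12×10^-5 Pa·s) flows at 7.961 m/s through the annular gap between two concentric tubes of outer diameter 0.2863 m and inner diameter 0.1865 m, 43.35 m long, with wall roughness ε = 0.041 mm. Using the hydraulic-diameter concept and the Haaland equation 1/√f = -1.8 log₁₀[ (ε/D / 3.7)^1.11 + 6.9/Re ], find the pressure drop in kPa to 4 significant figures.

ΔP ≈ 0.1747 kPa

Hydraulic diameter D_h = 4A/P = D_o - D_i = 0.2863 - 0.1865 = 0.0998 m.
Re = ρVD_h/μ = 0.5518·7.961·0.0998/1.12e-05 = 3.914e+04.
ε/D_h = 4.1e-05/0.0998 = 0.000411; Haaland gives 1/√f = -1.8 log₁₀[4.08e-05+0.000176] = 6.594, so f = 0.023.
ΔP = f(L/D_h)(ρV²/2) = 0.023·43.35/0.0998·17.49 = 174.7 Pa.
ΔP = 0.1747 kPa.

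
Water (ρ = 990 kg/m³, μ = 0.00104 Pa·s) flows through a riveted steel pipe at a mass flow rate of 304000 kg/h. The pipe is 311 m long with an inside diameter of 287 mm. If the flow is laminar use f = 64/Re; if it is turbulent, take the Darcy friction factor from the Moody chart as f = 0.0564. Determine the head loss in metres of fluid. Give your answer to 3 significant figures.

ṁ = 304000 kg/h = 304000/3600 = 84.44 kg/s.
A = πD²/4 = π(0.287)²/4 = 0.06469 m²; mean velocity V = ṁ/(ρA) = 84.44/(990 · 0.06469) = 1.319 m/s.
Reynolds number Re = ρVD/μ = 990 · 1.319 · 0.287 / 0.00104 = 3.602e+05.
Re > 4000 → turbulent; use the Moody-chart value f = 0.0564.
Darcy-Weisbach: ΔP = f(L/D)(ρV²/2) = 0.0564·(311/0.287)·(990·1.319²/2) = 0.0564·1084·860.5 = 5.259e+04 Pa.
Head loss h_f = ΔP/(ρg) = 5.259e+04/(990·9.81) = 5.42 m.

h_f ≈ 5.42 m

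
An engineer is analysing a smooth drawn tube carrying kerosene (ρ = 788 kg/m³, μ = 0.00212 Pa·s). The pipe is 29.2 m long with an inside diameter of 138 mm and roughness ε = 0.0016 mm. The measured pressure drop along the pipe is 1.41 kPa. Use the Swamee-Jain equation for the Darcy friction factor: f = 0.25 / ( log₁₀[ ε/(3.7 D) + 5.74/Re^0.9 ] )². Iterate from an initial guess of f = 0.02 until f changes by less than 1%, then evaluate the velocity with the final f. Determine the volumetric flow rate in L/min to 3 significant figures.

Q ≈ 801 L/min

Rearranging Darcy-Weisbach: V = √(2·ΔP·D/(f·L·ρ)). With ε/D = 1.6e-06/0.138 = 1.16e-05, iterate starting from f = 0.02:
  f = 0.02 → V = √(2·1410·0.138/(0.02·29.2·788)) = 0.9196 m/s; Re = ρVD/μ = 4.717e+04; f → 0.02108
  f = 0.02108 → V = 0.8957 m/s; Re = 4.594e+04; f → 0.02121
Converged (Δf/f < 1%). With the final f = 0.02121: V = √(2·1410·0.138/(0.02121·29.2·788)) = 0.893 m/s.
Q = V·A = 0.893·(π/4·0.138²) = 0.01336 m³/s = 801 L/min.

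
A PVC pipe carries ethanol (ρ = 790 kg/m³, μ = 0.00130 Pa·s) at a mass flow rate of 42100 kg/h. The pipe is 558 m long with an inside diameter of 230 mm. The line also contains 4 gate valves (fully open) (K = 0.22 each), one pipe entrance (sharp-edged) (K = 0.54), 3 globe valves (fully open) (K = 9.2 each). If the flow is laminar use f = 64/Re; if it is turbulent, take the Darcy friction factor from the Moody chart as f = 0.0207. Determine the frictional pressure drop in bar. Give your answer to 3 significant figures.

ΔP ≈ 0.0397 bar

ṁ = 42100 kg/h = 42100/3600 = 11.69 kg/s.
A = πD²/4 = π(0.23)²/4 = 0.04155 m²; mean velocity V = ṁ/(ρA) = 11.69/(790 · 0.04155) = 0.3563 m/s.
Reynolds number Re = ρVD/μ = 790 · 0.3563 · 0.23 / 0.0013 = 4.98e+04.
Re > 4000 → turbulent; use the Moody-chart value f = 0.0207.
Total minor-loss coefficient ΣK = 4·0.22 + 1·0.54 + 3·9.2 = 29.
ΔP = [f·L/D + ΣK]·(ρV²/2) = [0.0207·558/0.23 + 29]·(790·0.3563²/2) = [50.22 + 29]·50.14 = 3973 Pa.
ΔP = 3973 Pa = 0.0397 bar.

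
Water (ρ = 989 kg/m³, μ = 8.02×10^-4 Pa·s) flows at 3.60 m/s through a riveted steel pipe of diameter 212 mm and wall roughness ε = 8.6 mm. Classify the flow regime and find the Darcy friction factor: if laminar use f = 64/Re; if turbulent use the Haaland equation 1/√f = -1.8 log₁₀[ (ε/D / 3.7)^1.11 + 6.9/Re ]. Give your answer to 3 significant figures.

Re = ρVD/μ = 989·3.6·0.212/0.000802 = 9.412e+05.
Re > 4000 → turbulent. ε/D = 0.0086/0.212 = 0.0406; Haaland: 1/√f = -1.8 log₁₀[0.00667 + 7.33e-06] = 3.915, so f = 0.06523.

f ≈ 0.0652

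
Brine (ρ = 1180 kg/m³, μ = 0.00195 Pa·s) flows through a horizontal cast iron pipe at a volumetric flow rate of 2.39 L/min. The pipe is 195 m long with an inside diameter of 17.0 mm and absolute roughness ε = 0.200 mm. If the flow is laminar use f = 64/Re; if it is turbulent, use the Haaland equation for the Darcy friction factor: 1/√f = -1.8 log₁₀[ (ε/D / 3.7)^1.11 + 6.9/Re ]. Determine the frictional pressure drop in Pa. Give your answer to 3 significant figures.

ΔP ≈ 7390 Pa

Q = 2.39 L/min = 2.39/60000 = 3.983e-05 m³/s.
Cross-sectional area A = πD²/4 = π(0.017)²/4 = 0.000227 m²; mean velocity V = Q/A = 3.983e-05/0.000227 = 0.1755 m/s.
Reynolds number Re = ρVD/μ = 1180 · 0.1755 · 0.017 / 0.00195 = 1805.
Re < 2300 → laminar flow, so f = 64/Re = 64/1805 = 0.03545 (the turbulent correlation is not needed).
Darcy-Weisbach: ΔP = f(L/D)(ρV²/2) = 0.03545·(195/0.017)·(1180·0.1755²/2) = 0.03545·1.147e+04·18.17 = 7389 Pa.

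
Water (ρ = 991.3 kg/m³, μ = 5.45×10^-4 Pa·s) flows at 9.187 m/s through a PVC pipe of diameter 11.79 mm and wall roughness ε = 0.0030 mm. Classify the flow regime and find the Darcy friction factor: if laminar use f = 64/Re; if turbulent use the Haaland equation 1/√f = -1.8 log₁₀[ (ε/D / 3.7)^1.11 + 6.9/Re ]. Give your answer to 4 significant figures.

Re = ρVD/μ = 991.3·9.187·0.01179/0.000545 = 1.97e+05.
Re > 4000 → turbulent. ε/D = 3e-06/0.01179 = 0.000254; Haaland: 1/√f = -1.8 log₁₀[2.4e-05 + 3.5e-05] = 7.613, so f = 0.01726.

f ≈ 0.01726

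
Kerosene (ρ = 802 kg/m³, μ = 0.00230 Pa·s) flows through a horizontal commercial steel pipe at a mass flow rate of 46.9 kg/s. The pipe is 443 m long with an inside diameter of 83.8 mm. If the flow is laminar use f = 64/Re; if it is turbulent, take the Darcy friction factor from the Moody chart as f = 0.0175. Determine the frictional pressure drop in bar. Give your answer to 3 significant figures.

A = πD²/4 = π(0.0838)²/4 = 0.005515 m²; mean velocity V = ṁ/(ρA) = 46.9/(802 · 0.005515) = 10.6 m/s.
Reynolds number Re = ρVD/μ = 802 · 10.6 · 0.0838 / 0.0023 = 3.098e+05.
Re > 4000 → turbulent; use the Moody-chart value f = 0.0175.
Darcy-Weisbach: ΔP = f(L/D)(ρV²/2) = 0.0175·(443/0.0838)·(802·10.6²/2) = 0.0175·5286·4.508e+04 = 4.17e+06 Pa.
ΔP = 4.17e+06 Pa = 41.7 bar.

ΔP ≈ 41.7 bar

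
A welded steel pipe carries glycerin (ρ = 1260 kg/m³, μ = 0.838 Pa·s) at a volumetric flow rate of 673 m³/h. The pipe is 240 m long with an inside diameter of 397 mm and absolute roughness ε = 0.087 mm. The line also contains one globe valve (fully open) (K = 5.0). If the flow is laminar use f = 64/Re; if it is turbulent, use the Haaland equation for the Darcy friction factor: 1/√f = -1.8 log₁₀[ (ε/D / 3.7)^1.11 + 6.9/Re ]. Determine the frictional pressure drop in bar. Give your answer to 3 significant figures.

Q = 673 m³/h = 673/3600 = 0.1869 m³/s.
Cross-sectional area A = πD²/4 = π(0.397)²/4 = 0.1238 m²; mean velocity V = Q/A = 0.1869/0.1238 = 1.51 m/s.
Reynolds number Re = ρVD/μ = 1260 · 1.51 · 0.397 / 0.838 = 901.5.
Re < 2300 → laminar flow, so f = 64/Re = 64/901.5 = 0.07099 (the turbulent correlation is not needed).
Total minor-loss coefficient ΣK = 1·5 = 5.
ΔP = [f·L/D + ΣK]·(ρV²/2) = [0.07099·240/0.397 + 5]·(1260·1.51²/2) = [42.92 + 5]·1437 = 6.885e+04 Pa.
ΔP = 6.885e+04 Pa = 0.689 bar.

ΔP ≈ 0.689 bar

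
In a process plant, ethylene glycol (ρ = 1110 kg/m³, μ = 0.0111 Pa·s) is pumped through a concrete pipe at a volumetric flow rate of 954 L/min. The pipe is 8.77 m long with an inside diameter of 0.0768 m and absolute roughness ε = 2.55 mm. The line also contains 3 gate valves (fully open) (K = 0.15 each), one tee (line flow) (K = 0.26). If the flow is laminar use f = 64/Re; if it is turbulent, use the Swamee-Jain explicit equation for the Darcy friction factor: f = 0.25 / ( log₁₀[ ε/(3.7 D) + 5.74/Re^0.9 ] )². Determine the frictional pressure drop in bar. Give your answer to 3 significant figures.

Q = 954 L/min = 954/60000 = 0.0159 m³/s.
Cross-sectional area A = πD²/4 = π(0.0768)²/4 = 0.004632 m²; mean velocity V = Q/A = 0.0159/0.004632 = 3.432 m/s.
Reynolds number Re = ρVD/μ = 1110 · 3.432 · 0.0768 / 0.0111 = 2.636e+04.
Re > 4000 → turbulent. Relative roughness ε/D = 0.00255/0.0768 = 0.0332. Swamee-Jain: f = 0.25/(log₁₀[0.0332/3.7 + 5.74/2.636e+04^0.9])² = 0.25/(log₁₀[0.00897 + 0.000603])² = 0.25/(-2.019)² = 0.06134.
Total minor-loss coefficient ΣK = 3·0.15 + 1·0.26 = 0.71.
ΔP = [f·L/D + ΣK]·(ρV²/2) = [0.06134·8.77/0.0768 + 0.71]·(1110·3.432²/2) = [7.005 + 0.71]·6538 = 5.044e+04 Pa.
ΔP = 5.044e+04 Pa = 0.504 bar.

ΔP ≈ 0.504 bar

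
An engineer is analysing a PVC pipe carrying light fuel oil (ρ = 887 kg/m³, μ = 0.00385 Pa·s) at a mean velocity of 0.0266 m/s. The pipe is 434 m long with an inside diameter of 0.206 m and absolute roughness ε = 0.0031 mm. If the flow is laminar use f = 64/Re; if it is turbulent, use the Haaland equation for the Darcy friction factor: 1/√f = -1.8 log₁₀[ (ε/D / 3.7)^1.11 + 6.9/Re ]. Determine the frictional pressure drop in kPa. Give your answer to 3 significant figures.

Reynolds number Re = ρVD/μ = 887 · 0.0266 · 0.206 / 0.00385 = 1262.
Re < 2300 → laminar flow, so f = 64/Re = 64/1262 = 0.0507 (the turbulent correlation is not needed).
Darcy-Weisbach: ΔP = f(L/D)(ρV²/2) = 0.0507·(434/0.206)·(887·0.0266²/2) = 0.0507·2107·0.3138 = 33.52 Pa.
ΔP = 33.52 Pa = 0.0335 kPa.

ΔP ≈ 0.0335 kPa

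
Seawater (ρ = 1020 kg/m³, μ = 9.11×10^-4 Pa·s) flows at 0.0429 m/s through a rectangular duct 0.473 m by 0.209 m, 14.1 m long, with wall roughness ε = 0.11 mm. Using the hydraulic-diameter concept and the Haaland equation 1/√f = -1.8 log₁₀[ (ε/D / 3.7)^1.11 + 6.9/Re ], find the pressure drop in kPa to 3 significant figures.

ΔP ≈ 0.00131 kPa

Hydraulic diameter D_h = 4A/P = 4·(0.473·0.209)/(2·(0.473+0.209)) = 0.3954/1.364 = 0.2899 m.
Re = ρVD_h/μ = 1020·0.0429·0.2899/0.000911 = 1.392e+04.
ε/D_h = 0.00011/0.2899 = 0.000379; Haaland gives 1/√f = -1.8 log₁₀[3.73e-05+0.000496] = 5.892, so f = 0.0288.
ΔP = f(L/D_h)(ρV²/2) = 0.0288·14.1/0.2899·0.9386 = 1.315 Pa.
ΔP = 0.00131 kPa.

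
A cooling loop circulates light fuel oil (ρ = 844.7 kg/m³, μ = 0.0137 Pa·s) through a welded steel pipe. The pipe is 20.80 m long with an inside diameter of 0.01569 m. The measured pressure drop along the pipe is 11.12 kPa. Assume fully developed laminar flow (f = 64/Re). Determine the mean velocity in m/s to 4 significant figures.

V ≈ 0.3002 m/s

For laminar flow, f = 64/Re with Re = ρVD/μ, so Darcy-Weisbach reduces to ΔP = 32μLV/D². Solving for V: V = ΔP·D²/(32μL) = 1.112e+04·(0.01569)²/(32·0.0137·20.8) = 0.3002 m/s.
Check: Re = ρVD/μ = 844.7·0.3002·0.01569/0.0137 = 290.4 < 2300, so the laminar assumption holds.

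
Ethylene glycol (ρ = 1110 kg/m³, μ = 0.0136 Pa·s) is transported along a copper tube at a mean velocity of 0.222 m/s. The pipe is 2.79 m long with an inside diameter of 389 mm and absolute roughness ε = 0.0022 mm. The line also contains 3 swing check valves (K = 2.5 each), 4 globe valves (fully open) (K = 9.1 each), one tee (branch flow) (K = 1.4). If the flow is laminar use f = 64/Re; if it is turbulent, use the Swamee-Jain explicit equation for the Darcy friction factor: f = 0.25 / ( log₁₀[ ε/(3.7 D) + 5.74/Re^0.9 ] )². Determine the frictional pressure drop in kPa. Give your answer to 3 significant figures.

ΔP ≈ 1.25 kPa

Reynolds number Re = ρVD/μ = 1110 · 0.222 · 0.389 / 0.0136 = 7048.
Re > 4000 → turbulent. Relative roughness ε/D = 2.2e-06/0.389 = 5.66e-06. Swamee-Jain: f = 0.25/(log₁₀[5.66e-06/3.7 + 5.74/7048^0.9])² = 0.25/(log₁₀[1.53e-06 + 0.00198])² = 0.25/(-2.704)² = 0.03419.
Total minor-loss coefficient ΣK = 3·2.5 + 4·9.1 + 1·1.4 = 45.3.
ΔP = [f·L/D + ΣK]·(ρV²/2) = [0.03419·2.79/0.389 + 45.3]·(1110·0.222²/2) = [0.2452 + 45.3]·27.35 = 1246 Pa.
ΔP = 1246 Pa = 1.25 kPa.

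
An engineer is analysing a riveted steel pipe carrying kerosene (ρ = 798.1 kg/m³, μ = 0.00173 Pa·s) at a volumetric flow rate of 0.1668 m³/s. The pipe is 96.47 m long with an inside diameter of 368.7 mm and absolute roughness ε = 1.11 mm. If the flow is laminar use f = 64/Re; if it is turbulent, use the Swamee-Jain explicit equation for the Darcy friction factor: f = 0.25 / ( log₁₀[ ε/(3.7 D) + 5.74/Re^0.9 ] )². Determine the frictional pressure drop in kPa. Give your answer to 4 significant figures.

Cross-sectional area A = πD²/4 = π(0.3687)²/4 = 0.1068 m²; mean velocity V = Q/A = 0.1668/0.1068 = 1.562 m/s.
Reynolds number Re = ρVD/μ = 798.1 · 1.562 · 0.3687 / 0.00173 = 2.657e+05.
Re > 4000 → turbulent. Relative roughness ε/D = 0.00111/0.3687 = 0.00301. Swamee-Jain: f = 0.25/(log₁₀[0.00301/3.7 + 5.74/2.657e+05^0.9])² = 0.25/(log₁₀[0.000814 + 7.53e-05])² = 0.25/(-3.051)² = 0.02686.
Darcy-Weisbach: ΔP = f(L/D)(ρV²/2) = 0.02686·(96.47/0.3687)·(798.1·1.562²/2) = 0.02686·261.6·974 = 6844 Pa.
ΔP = 6844 Pa = 6.844 kPa.

ΔP ≈ 6.844 kPa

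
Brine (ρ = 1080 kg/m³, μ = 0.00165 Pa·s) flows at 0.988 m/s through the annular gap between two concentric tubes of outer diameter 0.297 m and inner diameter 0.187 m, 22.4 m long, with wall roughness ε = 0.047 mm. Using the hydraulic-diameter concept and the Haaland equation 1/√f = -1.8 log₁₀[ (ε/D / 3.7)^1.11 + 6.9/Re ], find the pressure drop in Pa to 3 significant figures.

Hydraulic diameter D_h = 4A/P = D_o - D_i = 0.297 - 0.187 = 0.11 m.
Re = ρVD_h/μ = 1080·0.988·0.11/0.00165 = 7.114e+04.
ε/D_h = 4.7e-05/0.11 = 0.000427; Haaland gives 1/√f = -1.8 log₁₀[4.26e-05+9.7e-05] = 6.939, so f = 0.02077.
ΔP = f(L/D_h)(ρV²/2) = 0.02077·22.4/0.11·527.1 = 2229 Pa.

ΔP ≈ 2230 Pa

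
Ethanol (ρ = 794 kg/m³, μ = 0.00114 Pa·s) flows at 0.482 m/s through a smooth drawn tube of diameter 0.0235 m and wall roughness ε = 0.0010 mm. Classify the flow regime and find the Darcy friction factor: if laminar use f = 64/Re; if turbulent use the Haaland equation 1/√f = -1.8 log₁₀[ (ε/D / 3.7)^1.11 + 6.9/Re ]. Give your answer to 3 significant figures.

Re = ρVD/μ = 794·0.482·0.0235/0.00114 = 7889.
Re > 4000 → turbulent. ε/D = 1e-06/0.0235 = 4.26e-05; Haaland: 1/√f = -1.8 log₁₀[3.29e-06 + 0.000875] = 5.502, so f = 0.03304.

f ≈ 0.0330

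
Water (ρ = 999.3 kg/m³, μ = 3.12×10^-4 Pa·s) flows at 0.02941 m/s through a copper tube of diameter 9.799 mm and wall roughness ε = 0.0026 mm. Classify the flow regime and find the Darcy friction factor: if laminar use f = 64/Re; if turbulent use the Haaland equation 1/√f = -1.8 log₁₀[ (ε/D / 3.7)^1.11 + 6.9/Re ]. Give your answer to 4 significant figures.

f ≈ 0.06934

Re = ρVD/μ = 999.3·0.02941·0.009799/0.000312 = 923.
Re < 2300 → laminar, so f = 64/Re = 0.06934 (roughness is irrelevant in laminar flow).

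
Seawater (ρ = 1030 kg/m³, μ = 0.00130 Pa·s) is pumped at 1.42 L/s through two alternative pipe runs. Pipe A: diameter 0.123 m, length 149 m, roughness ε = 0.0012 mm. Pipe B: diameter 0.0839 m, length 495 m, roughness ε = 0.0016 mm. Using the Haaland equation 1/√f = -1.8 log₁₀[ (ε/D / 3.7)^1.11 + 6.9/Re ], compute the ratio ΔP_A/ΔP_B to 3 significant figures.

ΔP_A/ΔP_B ≈ 0.0491

Pipe A: V = Q/A = 0.00142/0.01188 = 0.1195 m/s; Re = 1.165e+04; ε/D = 9.76e-06; Haaland → f = 0.02964; ΔP_A = f(L/D)(ρV²/2) = 264.1 Pa.
Pipe B: V = Q/A = 0.00142/0.005529 = 0.2568 m/s; Re = 1.707e+04; ε/D = 1.91e-05; Haaland → f = 0.02682; ΔP_B = f(L/D)(ρV²/2) = 5377 Pa.
ΔP_A/ΔP_B = 264.1/5377 = 0.0491.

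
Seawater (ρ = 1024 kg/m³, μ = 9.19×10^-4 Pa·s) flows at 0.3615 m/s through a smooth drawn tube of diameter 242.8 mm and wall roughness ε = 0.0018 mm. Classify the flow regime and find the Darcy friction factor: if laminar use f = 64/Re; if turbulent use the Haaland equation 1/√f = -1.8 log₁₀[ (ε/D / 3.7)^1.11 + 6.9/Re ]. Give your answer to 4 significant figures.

f ≈ 0.01793

Re = ρVD/μ = 1024·0.3615·0.2428/0.000919 = 9.78e+04.
Re > 4000 → turbulent. ε/D = 1.8e-06/0.2428 = 7.41e-06; Haaland: 1/√f = -1.8 log₁₀[4.73e-07 + 7.06e-05] = 7.467, so f = 0.01793.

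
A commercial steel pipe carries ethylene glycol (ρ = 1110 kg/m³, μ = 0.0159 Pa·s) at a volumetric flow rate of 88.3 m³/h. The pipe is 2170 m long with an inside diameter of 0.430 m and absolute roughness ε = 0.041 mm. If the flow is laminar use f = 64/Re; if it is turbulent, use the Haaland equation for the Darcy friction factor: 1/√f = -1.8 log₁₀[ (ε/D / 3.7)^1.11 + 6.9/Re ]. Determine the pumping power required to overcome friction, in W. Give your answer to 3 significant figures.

P ≈ 73.8 W

Q = 88.3 m³/h = 88.3/3600 = 0.02453 m³/s.
Cross-sectional area A = πD²/4 = π(0.43)²/4 = 0.1452 m²; mean velocity V = Q/A = 0.02453/0.1452 = 0.1689 m/s.
Reynolds number Re = ρVD/μ = 1110 · 0.1689 · 0.43 / 0.0159 = 5070.
Re > 4000 → turbulent. Relative roughness ε/D = 4.1e-05/0.43 = 9.53e-05. Haaland: 1/√f = -1.8 log₁₀[(9.53e-05/3.7)^1.11 + 6.9/5070] = -1.8 log₁₀[8.06e-06 + 0.00136] = 5.155, so f = 0.03764.
Darcy-Weisbach: ΔP = f(L/D)(ρV²/2) = 0.03764·(2170/0.43)·(1110·0.1689²/2) = 0.03764·5047·15.83 = 3007 Pa.
Pumping power P = QΔP = 0.02453·3007 = 73.76 W = 73.8 W.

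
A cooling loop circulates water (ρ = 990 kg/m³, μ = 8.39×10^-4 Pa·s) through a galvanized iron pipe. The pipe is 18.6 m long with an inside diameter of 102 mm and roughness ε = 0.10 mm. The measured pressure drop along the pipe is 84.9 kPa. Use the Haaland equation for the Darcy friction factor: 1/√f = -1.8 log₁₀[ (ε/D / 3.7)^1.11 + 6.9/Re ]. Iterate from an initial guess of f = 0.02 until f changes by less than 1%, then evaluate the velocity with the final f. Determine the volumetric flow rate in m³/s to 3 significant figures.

Q ≈ 0.0562 m³/s

Rearranging Darcy-Weisbach: V = √(2·ΔP·D/(f·L·ρ)). With ε/D = 0.0001/0.102 = 0.00098, iterate starting from f = 0.02:
  f = 0.02 → V = √(2·8.49e+04·0.102/(0.02·18.6·990)) = 6.858 m/s; Re = ρVD/μ = 8.254e+05; f → 0.01991
Converged (Δf/f < 1%). With the final f = 0.01991: V = √(2·8.49e+04·0.102/(0.01991·18.6·990)) = 6.874 m/s.
Q = V·A = 6.874·(π/4·0.102²) = 0.05617 m³/s = 0.0562 m³/s.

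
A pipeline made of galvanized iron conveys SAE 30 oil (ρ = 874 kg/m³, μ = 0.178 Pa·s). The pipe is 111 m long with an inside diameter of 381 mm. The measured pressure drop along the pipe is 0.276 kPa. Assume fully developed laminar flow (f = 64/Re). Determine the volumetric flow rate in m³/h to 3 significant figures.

For laminar flow, f = 64/Re with Re = ρVD/μ, so Darcy-Weisbach reduces to ΔP = 32μLV/D². Solving for V: V = ΔP·D²/(32μL) = 276·(0.381)²/(32·0.178·111) = 0.06337 m/s.
Check: Re = ρVD/μ = 874·0.06337·0.381/0.178 = 118.5 < 2300, so the laminar assumption holds.
Q = V·A = 0.06337·(π/4·0.381²) = 0.007224 m³/s = 26.0 m³/h.

Q ≈ 26.0 m³/h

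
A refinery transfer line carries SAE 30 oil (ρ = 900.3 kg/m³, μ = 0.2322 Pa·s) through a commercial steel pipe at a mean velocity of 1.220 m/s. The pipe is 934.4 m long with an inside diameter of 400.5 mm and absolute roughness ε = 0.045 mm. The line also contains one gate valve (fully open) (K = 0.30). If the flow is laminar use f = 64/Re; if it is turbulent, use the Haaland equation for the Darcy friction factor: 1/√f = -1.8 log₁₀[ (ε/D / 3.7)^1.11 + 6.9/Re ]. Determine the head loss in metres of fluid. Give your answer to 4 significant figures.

h_f ≈ 6.002 m

Reynolds number Re = ρVD/μ = 900.3 · 1.22 · 0.4005 / 0.232 = 1894.
Re < 2300 → laminar flow, so f = 64/Re = 64/1894 = 0.03378 (the turbulent correlation is not needed).
Total minor-loss coefficient ΣK = 1·0.3 = 0.3.
ΔP = [f·L/D + ΣK]·(ρV²/2) = [0.03378·934.4/0.4005 + 0.3]·(900.3·1.22²/2) = [78.82 + 0.3]·670 = 5.301e+04 Pa.
Head loss h_f = ΔP/(ρg) = 5.301e+04/(900.3·9.81) = 6.002 m.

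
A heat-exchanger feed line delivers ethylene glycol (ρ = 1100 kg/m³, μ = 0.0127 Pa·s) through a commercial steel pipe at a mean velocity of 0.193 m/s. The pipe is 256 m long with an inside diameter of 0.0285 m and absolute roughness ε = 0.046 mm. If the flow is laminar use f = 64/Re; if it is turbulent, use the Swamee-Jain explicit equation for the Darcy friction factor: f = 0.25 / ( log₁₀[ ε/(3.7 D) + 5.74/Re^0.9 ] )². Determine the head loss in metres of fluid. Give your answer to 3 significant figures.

Reynolds number Re = ρVD/μ = 1100 · 0.193 · 0.0285 / 0.0127 = 476.4.
Re < 2300 → laminar flow, so f = 64/Re = 64/476.4 = 0.1343 (the turbulent correlation is not needed).
Darcy-Weisbach: ΔP = f(L/D)(ρV²/2) = 0.1343·(256/0.0285)·(1100·0.193²/2) = 0.1343·8982·20.49 = 2.472e+04 Pa.
Head loss h_f = ΔP/(ρg) = 2.472e+04/(1100·9.81) = 2.29 m.

h_f ≈ 2.29 m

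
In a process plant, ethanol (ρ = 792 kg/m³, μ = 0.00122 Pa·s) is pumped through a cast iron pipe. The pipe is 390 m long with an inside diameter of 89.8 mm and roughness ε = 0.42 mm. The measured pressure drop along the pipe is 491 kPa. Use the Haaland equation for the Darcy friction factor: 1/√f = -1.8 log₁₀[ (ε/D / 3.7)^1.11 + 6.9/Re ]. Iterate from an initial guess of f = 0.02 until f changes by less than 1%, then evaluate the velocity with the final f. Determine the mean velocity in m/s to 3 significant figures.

V ≈ 3.07 m/s

Rearranging Darcy-Weisbach: V = √(2·ΔP·D/(f·L·ρ)). With ε/D = 0.00042/0.0898 = 0.00468, iterate starting from f = 0.02:
  f = 0.02 → V = √(2·4.91e+05·0.0898/(0.02·390·792)) = 3.778 m/s; Re = ρVD/μ = 2.203e+05; f → 0.03023
  f = 0.03023 → V = 3.073 m/s; Re = 1.791e+05; f → 0.03032
Converged (Δf/f < 1%). With the final f = 0.03032: V = √(2·4.91e+05·0.0898/(0.03032·390·792)) = 3.068 m/s.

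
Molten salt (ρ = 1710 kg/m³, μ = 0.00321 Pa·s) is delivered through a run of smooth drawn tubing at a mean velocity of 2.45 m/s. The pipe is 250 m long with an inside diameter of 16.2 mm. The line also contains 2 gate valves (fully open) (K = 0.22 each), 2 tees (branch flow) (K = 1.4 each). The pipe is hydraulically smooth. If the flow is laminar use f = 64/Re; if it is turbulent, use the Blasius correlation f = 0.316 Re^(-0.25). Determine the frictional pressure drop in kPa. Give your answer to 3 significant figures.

Reynolds number Re = ρVD/μ = 1710 · 2.45 · 0.0162 / 0.00321 = 2.114e+04.
Re > 4000 → turbulent. Smooth-pipe (Blasius): f = 0.316 Re^(-0.25) = 0.316/(2.114e+04)^0.25 = 0.02621.
Total minor-loss coefficient ΣK = 2·0.22 + 2·1.4 = 3.24.
ΔP = [f·L/D + ΣK]·(ρV²/2) = [0.02621·250/0.0162 + 3.24]·(1710·2.45²/2) = [404.4 + 3.24]·5132 = 2.092e+06 Pa.
ΔP = 2.092e+06 Pa = 2090 kPa.

ΔP ≈ 2090 kPa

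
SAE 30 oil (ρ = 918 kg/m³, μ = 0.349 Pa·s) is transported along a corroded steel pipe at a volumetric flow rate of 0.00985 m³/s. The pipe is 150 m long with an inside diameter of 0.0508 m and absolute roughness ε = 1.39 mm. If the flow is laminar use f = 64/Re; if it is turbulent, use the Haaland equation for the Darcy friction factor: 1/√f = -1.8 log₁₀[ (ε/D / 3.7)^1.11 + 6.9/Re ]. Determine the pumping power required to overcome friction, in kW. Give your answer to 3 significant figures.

Cross-sectional area A = πD²/4 = π(0.0508)²/4 = 0.002027 m²; mean velocity V = Q/A = 0.00985/0.002027 = 4.86 m/s.
Reynolds number Re = ρVD/μ = 918 · 4.86 · 0.0508 / 0.349 = 649.4.
Re < 2300 → laminar flow, so f = 64/Re = 64/649.4 = 0.09856 (the turbulent correlation is not needed).
Darcy-Weisbach: ΔP = f(L/D)(ρV²/2) = 0.09856·(150/0.0508)·(918·4.86²/2) = 0.09856·2953·1.084e+04 = 3.155e+06 Pa.
Pumping power P = QΔP = 0.00985·3.155e+06 = 31070 W = 31.1 kW.

P ≈ 31.1 kW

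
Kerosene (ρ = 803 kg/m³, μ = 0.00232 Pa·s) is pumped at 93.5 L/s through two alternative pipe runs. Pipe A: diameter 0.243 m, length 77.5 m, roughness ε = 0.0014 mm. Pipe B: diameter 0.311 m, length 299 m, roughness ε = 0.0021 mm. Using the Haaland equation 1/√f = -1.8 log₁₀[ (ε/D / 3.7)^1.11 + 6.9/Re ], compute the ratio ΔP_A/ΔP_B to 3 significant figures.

ΔP_A/ΔP_B ≈ 0.847

Pipe A: V = Q/A = 0.0935/0.04638 = 2.016 m/s; Re = 1.696e+05; ε/D = 5.76e-06; Haaland → f = 0.01604; ΔP_A = f(L/D)(ρV²/2) = 8348 Pa.
Pipe B: V = Q/A = 0.0935/0.07596 = 1.231 m/s; Re = 1.325e+05; ε/D = 6.75e-06; Haaland → f = 0.01685; ΔP_B = f(L/D)(ρV²/2) = 9854 Pa.
ΔP_A/ΔP_B = 8348/9854 = 0.847.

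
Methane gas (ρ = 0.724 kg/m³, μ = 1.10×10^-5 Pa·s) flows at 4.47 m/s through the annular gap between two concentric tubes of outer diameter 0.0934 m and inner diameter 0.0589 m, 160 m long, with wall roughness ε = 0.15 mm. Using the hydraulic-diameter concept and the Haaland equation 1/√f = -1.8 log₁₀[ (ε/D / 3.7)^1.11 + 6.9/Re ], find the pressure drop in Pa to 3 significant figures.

Hydraulic diameter D_h = 4A/P = D_o - D_i = 0.0934 - 0.0589 = 0.0345 m.
Re = ρVD_h/μ = 0.724·4.47·0.0345/1.1e-05 = 1.015e+04.
ε/D_h = 0.00015/0.0345 = 0.00435; Haaland gives 1/√f = -1.8 log₁₀[0.000559+0.00068] = 5.232, so f = 0.03653.
ΔP = f(L/D_h)(ρV²/2) = 0.03653·160/0.0345·7.233 = 1225 Pa.

ΔP ≈ 1230 Pa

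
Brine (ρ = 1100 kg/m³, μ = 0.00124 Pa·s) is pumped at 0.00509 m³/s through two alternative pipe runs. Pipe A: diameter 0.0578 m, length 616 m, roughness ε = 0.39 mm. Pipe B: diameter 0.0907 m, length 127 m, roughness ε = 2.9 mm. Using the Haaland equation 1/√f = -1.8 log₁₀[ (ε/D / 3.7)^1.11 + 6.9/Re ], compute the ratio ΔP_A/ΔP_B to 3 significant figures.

ΔP_A/ΔP_B ≈ 26.5

Pipe A: V = Q/A = 0.00509/0.002624 = 1.94 m/s; Re = 9.947e+04; ε/D = 0.00675; Haaland → f = 0.0341; ΔP_A = f(L/D)(ρV²/2) = 7.522e+05 Pa.
Pipe B: V = Q/A = 0.00509/0.006461 = 0.7878 m/s; Re = 6.339e+04; ε/D = 0.032; Haaland → f = 0.05931; ΔP_B = f(L/D)(ρV²/2) = 2.835e+04 Pa.
ΔP_A/ΔP_B = 7.522e+05/2.835e+04 = 26.5.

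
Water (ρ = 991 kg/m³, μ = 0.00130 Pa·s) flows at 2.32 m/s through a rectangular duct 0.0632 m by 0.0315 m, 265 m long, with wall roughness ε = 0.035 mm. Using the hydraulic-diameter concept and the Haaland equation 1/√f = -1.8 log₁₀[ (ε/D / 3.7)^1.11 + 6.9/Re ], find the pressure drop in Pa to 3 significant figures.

ΔP ≈ 371000 Pa

Hydraulic diameter D_h = 4A/P = 4·(0.0632·0.0315)/(2·(0.0632+0.0315)) = 0.007963/0.1894 = 0.04204 m.
Re = ρVD_h/μ = 991·2.32·0.04204/0.0013 = 7.436e+04.
ε/D_h = 3.5e-05/0.04204 = 0.000832; Haaland gives 1/√f = -1.8 log₁₀[8.93e-05+9.28e-05] = 6.731, so f = 0.02207.
ΔP = f(L/D_h)(ρV²/2) = 0.02207·265/0.04204·2667 = 3.71e+05 Pa.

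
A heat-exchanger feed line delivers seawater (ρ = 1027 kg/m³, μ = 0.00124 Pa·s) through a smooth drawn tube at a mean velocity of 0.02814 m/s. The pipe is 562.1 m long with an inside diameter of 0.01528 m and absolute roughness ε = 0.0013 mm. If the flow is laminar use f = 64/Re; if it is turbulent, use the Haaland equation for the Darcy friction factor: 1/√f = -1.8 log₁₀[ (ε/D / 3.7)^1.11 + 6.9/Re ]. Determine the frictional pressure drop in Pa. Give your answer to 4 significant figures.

ΔP ≈ 2688 Pa

Reynolds number Re = ρVD/μ = 1027 · 0.02814 · 0.01528 / 0.00124 = 356.1.
Re < 2300 → laminar flow, so f = 64/Re = 64/356.1 = 0.1797 (the turbulent correlation is not needed).
Darcy-Weisbach: ΔP = f(L/D)(ρV²/2) = 0.1797·(562.1/0.01528)·(1027·0.02814²/2) = 0.1797·3.679e+04·0.4066 = 2688 Pa.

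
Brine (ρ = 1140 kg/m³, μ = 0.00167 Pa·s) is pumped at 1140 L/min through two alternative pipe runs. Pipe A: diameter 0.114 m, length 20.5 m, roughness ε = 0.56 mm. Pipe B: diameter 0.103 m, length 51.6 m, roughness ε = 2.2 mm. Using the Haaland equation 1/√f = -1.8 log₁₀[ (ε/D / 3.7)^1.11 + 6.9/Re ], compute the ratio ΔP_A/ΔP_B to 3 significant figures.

ΔP_A/ΔP_B ≈ 0.147

Pipe A: V = Q/A = 0.019/0.01021 = 1.861 m/s; Re = 1.449e+05; ε/D = 0.00491; Haaland → f = 0.03087; ΔP_A = f(L/D)(ρV²/2) = 1.096e+04 Pa.
Pipe B: V = Q/A = 0.019/0.008332 = 2.28 m/s; Re = 1.603e+05; ε/D = 0.0214; Haaland → f = 0.05022; ΔP_B = f(L/D)(ρV²/2) = 7.456e+04 Pa.
ΔP_A/ΔP_B = 1.096e+04/7.456e+04 = 0.147.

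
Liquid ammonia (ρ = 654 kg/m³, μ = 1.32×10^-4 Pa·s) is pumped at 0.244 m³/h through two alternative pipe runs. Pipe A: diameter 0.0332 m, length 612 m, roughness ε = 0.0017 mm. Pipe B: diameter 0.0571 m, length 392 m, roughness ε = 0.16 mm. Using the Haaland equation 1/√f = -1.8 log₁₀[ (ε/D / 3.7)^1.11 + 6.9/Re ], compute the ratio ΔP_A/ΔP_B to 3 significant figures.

Pipe A: V = Q/A = 6.778e-05/0.0008657 = 0.07829 m/s; Re = 1.288e+04; ε/D = 5.12e-05; Haaland → f = 0.0289; ΔP_A = f(L/D)(ρV²/2) = 1068 Pa.
Pipe B: V = Q/A = 6.778e-05/0.002561 = 0.02647 m/s; Re = 7488; ε/D = 0.0028; Haaland → f = 0.03675; ΔP_B = f(L/D)(ρV²/2) = 57.8 Pa.
ΔP_A/ΔP_B = 1068/57.8 = 18.5.

ΔP_A/ΔP_B ≈ 18.5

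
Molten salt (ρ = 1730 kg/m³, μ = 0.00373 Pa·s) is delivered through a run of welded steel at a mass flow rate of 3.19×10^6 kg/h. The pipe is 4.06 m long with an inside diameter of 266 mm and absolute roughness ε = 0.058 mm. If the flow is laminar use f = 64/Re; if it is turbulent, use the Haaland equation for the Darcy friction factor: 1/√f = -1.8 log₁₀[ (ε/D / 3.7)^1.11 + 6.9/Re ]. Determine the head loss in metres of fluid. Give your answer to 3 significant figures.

ṁ = 3.19×10^6 kg/h = 3.19×10^6/3600 = 886.1 kg/s.
A = πD²/4 = π(0.266)²/4 = 0.05557 m²; mean velocity V = ṁ/(ρA) = 886.1/(1730 · 0.05557) = 9.217 m/s.
Reynolds number Re = ρVD/μ = 1730 · 9.217 · 0.266 / 0.00373 = 1.137e+06.
Re > 4000 → turbulent. Relative roughness ε/D = 5.8e-05/0.266 = 0.000218. Haaland: 1/√f = -1.8 log₁₀[(0.000218/3.7)^1.11 + 6.9/1.137e+06] = -1.8 log₁₀[2.02e-05 + 6.07e-06] = 8.245, so f = 0.01471.
Darcy-Weisbach: ΔP = f(L/D)(ρV²/2) = 0.01471·(4.06/0.266)·(1730·9.217²/2) = 0.01471·15.26·7.348e+04 = 1.65e+04 Pa.
Head loss h_f = ΔP/(ρg) = 1.65e+04/(1730·9.81) = 0.972 m.

h_f ≈ 0.972 m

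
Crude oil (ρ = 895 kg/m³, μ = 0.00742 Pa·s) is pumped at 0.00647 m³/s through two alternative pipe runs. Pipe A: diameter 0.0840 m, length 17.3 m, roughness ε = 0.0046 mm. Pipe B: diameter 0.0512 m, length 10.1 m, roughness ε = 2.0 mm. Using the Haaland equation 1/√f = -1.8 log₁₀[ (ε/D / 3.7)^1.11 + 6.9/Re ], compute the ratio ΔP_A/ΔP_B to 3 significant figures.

ΔP_A/ΔP_B ≈ 0.0650

Pipe A: V = Q/A = 0.00647/0.005542 = 1.167 m/s; Re = 1.183e+04; ε/D = 5.48e-05; Haaland → f = 0.02957; ΔP_A = f(L/D)(ρV²/2) = 3714 Pa.
Pipe B: V = Q/A = 0.00647/0.002059 = 3.142 m/s; Re = 1.941e+04; ε/D = 0.0391; Haaland → f = 0.06552; ΔP_B = f(L/D)(ρV²/2) = 5.712e+04 Pa.
ΔP_A/ΔP_B = 3714/5.712e+04 = 0.0650.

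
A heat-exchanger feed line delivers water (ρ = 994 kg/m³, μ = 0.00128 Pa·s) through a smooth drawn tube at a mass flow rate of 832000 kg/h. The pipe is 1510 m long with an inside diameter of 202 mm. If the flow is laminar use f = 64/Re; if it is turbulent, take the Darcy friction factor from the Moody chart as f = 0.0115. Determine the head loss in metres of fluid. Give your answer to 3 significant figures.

h_f ≈ 231 m

ṁ = 832000 kg/h = 832000/3600 = 231.1 kg/s.
A = πD²/4 = π(0.202)²/4 = 0.03205 m²; mean velocity V = ṁ/(ρA) = 231.1/(994 · 0.03205) = 7.255 m/s.
Reynolds number Re = ρVD/μ = 994 · 7.255 · 0.202 / 0.00128 = 1.138e+06.
Re > 4000 → turbulent; use the Moody-chart value f = 0.0115.
Darcy-Weisbach: ΔP = f(L/D)(ρV²/2) = 0.0115·(1510/0.202)·(994·7.255²/2) = 0.0115·7475·2.616e+04 = 2.249e+06 Pa.
Head loss h_f = ΔP/(ρg) = 2.249e+06/(994·9.81) = 231 m.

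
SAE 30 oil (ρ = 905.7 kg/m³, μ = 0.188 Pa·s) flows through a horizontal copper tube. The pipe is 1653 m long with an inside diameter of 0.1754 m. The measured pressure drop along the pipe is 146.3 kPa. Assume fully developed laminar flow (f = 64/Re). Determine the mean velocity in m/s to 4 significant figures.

V ≈ 0.4526 m/s

For laminar flow, f = 64/Re with Re = ρVD/μ, so Darcy-Weisbach reduces to ΔP = 32μLV/D². Solving for V: V = ΔP·D²/(32μL) = 1.463e+05·(0.1754)²/(32·0.188·1653) = 0.4526 m/s.
Check: Re = ρVD/μ = 905.7·0.4526·0.1754/0.188 = 382.5 < 2300, so the laminar assumption holds.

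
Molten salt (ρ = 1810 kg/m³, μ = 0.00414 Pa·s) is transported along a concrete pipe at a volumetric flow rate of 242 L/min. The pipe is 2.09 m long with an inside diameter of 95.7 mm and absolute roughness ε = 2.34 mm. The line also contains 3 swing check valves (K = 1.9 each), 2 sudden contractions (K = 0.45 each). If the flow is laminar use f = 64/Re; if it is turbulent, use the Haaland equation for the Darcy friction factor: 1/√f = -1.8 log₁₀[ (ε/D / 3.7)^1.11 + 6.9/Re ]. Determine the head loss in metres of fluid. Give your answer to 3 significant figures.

Q = 242 L/min = 242/60000 = 0.004033 m³/s.
Cross-sectional area A = πD²/4 = π(0.0957)²/4 = 0.007193 m²; mean velocity V = Q/A = 0.004033/0.007193 = 0.5607 m/s.
Reynolds number Re = ρVD/μ = 1810 · 0.5607 · 0.0957 / 0.00414 = 2.346e+04.
Re > 4000 → turbulent. Relative roughness ε/D = 0.00234/0.0957 = 0.0245. Haaland: 1/√f = -1.8 log₁₀[(0.0245/3.7)^1.11 + 6.9/2.346e+04] = -1.8 log₁₀[0.0038 + 0.000294] = 4.297, so f = 0.05415.
Total minor-loss coefficient ΣK = 3·1.9 + 2·0.45 = 6.6.
ΔP = [f·L/D + ΣK]·(ρV²/2) = [0.05415·2.09/0.0957 + 6.6]·(1810·0.5607²/2) = [1.183 + 6.6]·284.5 = 2215 Pa.
Head loss h_f = ΔP/(ρg) = 2215/(1810·9.81) = 0.125 m.

h_f ≈ 0.125 m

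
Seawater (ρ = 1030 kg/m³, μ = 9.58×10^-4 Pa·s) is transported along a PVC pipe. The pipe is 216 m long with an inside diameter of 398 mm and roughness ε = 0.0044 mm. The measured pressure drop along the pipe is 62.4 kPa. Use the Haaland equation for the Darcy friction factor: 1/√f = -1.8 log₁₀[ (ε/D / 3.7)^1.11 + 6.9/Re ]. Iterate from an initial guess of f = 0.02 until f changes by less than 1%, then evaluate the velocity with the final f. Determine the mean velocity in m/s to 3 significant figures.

V ≈ 4.57 m/s

Rearranging Darcy-Weisbach: V = √(2·ΔP·D/(f·L·ρ)). With ε/D = 4.4e-06/0.398 = 1.11e-05, iterate starting from f = 0.02:
  f = 0.02 → V = √(2·6.24e+04·0.398/(0.02·216·1030)) = 3.341 m/s; Re = ρVD/μ = 1.43e+06; f → 0.01118
  f = 0.01118 → V = 4.469 m/s; Re = 1.912e+06; f → 0.01074
  f = 0.01074 → V = 4.56 m/s; Re = 1.951e+06; f → 0.01071
Converged (Δf/f < 1%). With the final f = 0.01071: V = √(2·6.24e+04·0.398/(0.01071·216·1030)) = 4.567 m/s.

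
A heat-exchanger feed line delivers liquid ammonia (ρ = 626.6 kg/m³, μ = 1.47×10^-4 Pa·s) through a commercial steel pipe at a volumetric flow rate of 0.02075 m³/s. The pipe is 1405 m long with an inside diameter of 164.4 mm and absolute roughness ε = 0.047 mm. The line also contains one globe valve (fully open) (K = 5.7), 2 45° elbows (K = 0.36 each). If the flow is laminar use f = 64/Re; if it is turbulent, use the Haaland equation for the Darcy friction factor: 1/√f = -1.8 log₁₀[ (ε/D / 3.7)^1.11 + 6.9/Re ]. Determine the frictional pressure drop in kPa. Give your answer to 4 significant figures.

ΔP ≈ 42.20 kPa

Cross-sectional area A = πD²/4 = π(0.1644)²/4 = 0.02123 m²; mean velocity V = Q/A = 0.02075/0.02123 = 0.9775 m/s.
Reynolds number Re = ρVD/μ = 626.6 · 0.9775 · 0.1644 / 0.000147 = 6.85e+05.
Re > 4000 → turbulent. Relative roughness ε/D = 4.7e-05/0.1644 = 0.000286. Haaland: 1/√f = -1.8 log₁₀[(0.000286/3.7)^1.11 + 6.9/6.85e+05] = -1.8 log₁₀[2.73e-05 + 1.01e-05] = 7.97, so f = 0.01574.
Total minor-loss coefficient ΣK = 1·5.7 + 2·0.36 = 6.42.
ΔP = [f·L/D + ΣK]·(ρV²/2) = [0.01574·1405/0.1644 + 6.42]·(626.6·0.9775²/2) = [134.5 + 6.42]·299.4 = 4.22e+04 Pa.
ΔP = 4.22e+04 Pa = 42.20 kPa.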